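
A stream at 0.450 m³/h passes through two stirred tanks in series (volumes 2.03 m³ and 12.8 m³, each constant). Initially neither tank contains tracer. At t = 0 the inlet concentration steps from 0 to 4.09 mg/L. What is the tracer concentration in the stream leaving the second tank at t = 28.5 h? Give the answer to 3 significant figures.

Species balance on tank i: dCᵢ/dt = (Cᵢ₋₁ − Cᵢ)/τᵢ with τᵢ = Vᵢ/Q.
τ₁ = 2.03/0.450 = 4.5111 h; τ₂ = 12.8/0.450 = 28.444 h.
Tank 1: C₁ = C_in(1 − e^(−t/τ₁)). Tank 2 (τ₁ ≠ τ₂): C₂ = C_in[1 − (τ₁ e^(−t/τ₁) − τ₂ e^(−t/τ₂))/(τ₁ − τ₂)].
At t = 28.5: e^(−t/τ₁) = 0.0018040, e^(−t/τ₂) = 0.36716.
C₂ = 4.09·[1 − (4.5111·0.0018040 − 28.444·0.36716)/(-23.933)] = 4.09·0.56397 = 2.3067 mg/L.

2.31 mg/L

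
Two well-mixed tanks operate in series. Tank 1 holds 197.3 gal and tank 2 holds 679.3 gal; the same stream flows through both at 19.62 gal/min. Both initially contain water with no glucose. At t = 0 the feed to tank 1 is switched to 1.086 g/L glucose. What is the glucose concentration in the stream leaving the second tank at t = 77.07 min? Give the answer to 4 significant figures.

0.9210 g/L

Time constants: τᵢ = Vᵢ/Q for each well-mixed tank.
τ₁ = 197.3/19.62 = 10.0561 min; τ₂ = 679.3/19.62 = 34.6228 min.
Solving the cascade with C₁(0)=C₂(0)=0 gives C₂(t) = C_in[1 − (τ₁ e^(−t/τ₁) − τ₂ e^(−t/τ₂))/(τ₁ − τ₂)].
At t = 77.07: e^(−t/τ₁) = 0.000469411, e^(−t/τ₂) = 0.107961.
C₂ = 1.086·[1 − (10.0561·0.000469411 − 34.6228·0.107961)/(-24.5668)] = 1.086·0.848039 = 0.920971 g/L.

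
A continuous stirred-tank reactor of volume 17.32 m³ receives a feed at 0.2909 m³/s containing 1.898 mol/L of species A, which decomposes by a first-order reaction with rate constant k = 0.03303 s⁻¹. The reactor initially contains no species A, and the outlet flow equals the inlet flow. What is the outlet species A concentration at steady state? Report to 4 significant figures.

V dC/dt = Q(C_in − C) − k V C.
Steady state (dC/dt = 0): C_ss = Q C_in/(Q + kV) = C_in/(1 + kV/Q).
C_ss = 0.2909·1.898/(0.2909 + 0.03303·17.32) = 0.552128/0.862980 = 0.639793 mol/L.

0.6398 mol/L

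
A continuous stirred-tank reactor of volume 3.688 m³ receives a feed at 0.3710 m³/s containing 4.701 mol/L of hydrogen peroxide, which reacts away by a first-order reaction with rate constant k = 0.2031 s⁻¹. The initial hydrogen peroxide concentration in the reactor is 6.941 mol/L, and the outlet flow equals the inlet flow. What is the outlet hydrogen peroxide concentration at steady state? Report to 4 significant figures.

1.557 mol/L

V dC/dt = Q(C_in − C) − k V C.
Steady state (dC/dt = 0): C_ss = Q C_in/(Q + kV) = C_in/(1 + kV/Q).
C_ss = 0.3710·4.701/(0.3710 + 0.2031·3.688) = 1.74407/1.12003 = 1.55716 mol/L.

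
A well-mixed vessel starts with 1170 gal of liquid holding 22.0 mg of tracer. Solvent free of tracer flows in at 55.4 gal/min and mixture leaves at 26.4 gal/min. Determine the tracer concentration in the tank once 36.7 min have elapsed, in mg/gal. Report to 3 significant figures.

Let m(t) be the amount of tracer. Volume: V(t) = V₀ + (Q_in − Q_out) t = 1170 + 29.000 t; V(36.7) = 2234.3 gal.
No tracer enters, so dm/dt = −Q_out · (m/V).
Separate: dm/m = −Q_out dt/V(t) ⇒ ln(m/m₀) = −(Q_out/(Q_in−Q_out)) ln(V/V₀).
m = m₀ (V₀/V)^(Q_out/(Q_in−Q_out)) = 22.0 × (1170/2234.3)^(0.91034) = 12.208 mg.
C = m/V = 12.208/2234.3 = 0.0054641 mg/gal.

0.00546 mg/gal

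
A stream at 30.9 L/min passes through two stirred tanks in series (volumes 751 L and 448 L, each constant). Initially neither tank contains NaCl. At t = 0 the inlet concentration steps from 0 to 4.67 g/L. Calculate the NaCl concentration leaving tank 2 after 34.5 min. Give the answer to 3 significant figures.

Each tank obeys Vᵢ dCᵢ/dt = Q(Cᵢ₋₁ − Cᵢ), so τᵢ = Vᵢ/Q.
τ₁ = 751/30.9 = 24.304 min; τ₂ = 448/30.9 = 14.498 min.
Solving the cascade with C₁(0)=C₂(0)=0 gives C₂(t) = C_in[1 − (τ₁ e^(−t/τ₁) − τ₂ e^(−t/τ₂))/(τ₁ − τ₂)].
At t = 34.5: e^(−t/τ₁) = 0.24183, e^(−t/τ₂) = 0.092590.
C₂ = 4.67·[1 − (24.304·0.24183 − 14.498·0.092590)/(9.8058)] = 4.67·0.53750 = 2.5101 g/L.

2.51 g/L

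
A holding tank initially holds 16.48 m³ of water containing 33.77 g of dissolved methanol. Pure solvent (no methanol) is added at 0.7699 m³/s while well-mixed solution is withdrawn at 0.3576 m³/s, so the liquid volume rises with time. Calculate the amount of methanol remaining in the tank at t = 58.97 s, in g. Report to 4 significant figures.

15.39 g

Let m(t) be the amount of methanol. Volume: V(t) = V₀ + (Q_in − Q_out) t = 16.48 + 0.412300 t; V(58.97) = 40.7933 m³.
No methanol enters, so dm/dt = −Q_out · (m/V).
Separate: dm/m = −Q_out dt/V(t) ⇒ ln(m/m₀) = −(Q_out/(Q_in−Q_out)) ln(V/V₀).
m = m₀ (V₀/V)^(Q_out/(Q_in−Q_out)) = 33.77 × (16.48/40.7933)^(0.867330) = 15.3859 g.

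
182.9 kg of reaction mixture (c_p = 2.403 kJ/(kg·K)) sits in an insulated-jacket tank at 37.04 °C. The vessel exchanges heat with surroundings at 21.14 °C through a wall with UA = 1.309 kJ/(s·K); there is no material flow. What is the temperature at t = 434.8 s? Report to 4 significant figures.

25.50 °C

Heat balance on the well-mixed liquid: M c_p dT/dt = −UA(T − T_amb).
dT/dt = (T_ss − T)/τ with T_ss = T_amb = 21.1400 °C, τ = M c_p/UA = 182.9·2.403/1.309 = 335.759 s.
This is linear first-order; T(t) = T_ss + (T₀ − T_ss) e^(−t/τ).
T(434.8) = 21.1400 + (15.9000)·0.273904 = 25.4951 °C.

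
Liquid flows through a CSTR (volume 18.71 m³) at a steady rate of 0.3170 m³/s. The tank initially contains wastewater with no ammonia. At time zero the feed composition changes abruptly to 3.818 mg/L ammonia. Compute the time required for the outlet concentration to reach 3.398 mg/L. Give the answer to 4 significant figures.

Species balance: V dC/dt = Q(C_in − C) ⇒ τ = V/Q = 59.0221 s.
C(t) = C_in + (C₀ − C_in) e^(−t/τ). Set C = 3.398 and solve for t:
e^(−t/τ) = (C − C_in)/(C₀ − C_in) = (3.398 − 3.818)/(0 − 3.818) = 0.110005
t = −τ ln(…) = 59.0221 × 2.20723 = 130.275 s.

130.3 s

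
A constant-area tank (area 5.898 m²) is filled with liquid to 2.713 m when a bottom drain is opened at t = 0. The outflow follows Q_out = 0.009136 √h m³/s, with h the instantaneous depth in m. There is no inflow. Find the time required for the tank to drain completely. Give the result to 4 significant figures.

2127 s

With no inflow, A dh/dt = −0.009136 √h.
∫ h^(−1/2) dh = −(0.009136/A) ∫ dt, giving 2√h = 2√h₀ − (0.009136/A) t.
Set h = 0: 2√h₀ = (0.009136/A) t_empty ⇒ t_empty = 2A√h₀/0.009136.
t_empty = 2·5.898·√2.713/0.009136 = 11.7960·1.64712/0.009136 = 2126.69 s.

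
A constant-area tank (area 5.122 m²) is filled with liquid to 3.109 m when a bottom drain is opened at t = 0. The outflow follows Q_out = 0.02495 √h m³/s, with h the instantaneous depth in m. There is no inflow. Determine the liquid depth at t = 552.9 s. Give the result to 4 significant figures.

A dh/dt = −Q_out = −0.02495 √h.
∫ h^(−1/2) dh = −(0.02495/A) ∫ dt, giving 2√h = 2√h₀ − (0.02495/A) t.
√h = √3.109 − 0.02495·552.9/(2·5.122) = 1.76324 − 1.34663 = 0.416608.
h = 0.416608² = 0.173562 m.

0.1736 m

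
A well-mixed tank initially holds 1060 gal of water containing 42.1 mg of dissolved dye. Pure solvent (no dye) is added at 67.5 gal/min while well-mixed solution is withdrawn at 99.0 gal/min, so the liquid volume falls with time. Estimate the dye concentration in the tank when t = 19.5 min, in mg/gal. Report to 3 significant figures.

Total volume: dV/dt = Q_in − Q_out = -31.500 gal/min, so V(t) = 1060 − 31.500 t and V(19.5) = 445.75 gal.
No dye enters, so dm/dt = −Q_out · (m/V).
dm/m = −Q_out dt/(V₀ − 31.500 t); integrating gives ln(m/m₀) = −(Q_out/(Q_in−Q_out)) ln(V/V₀).
m = m₀ (V₀/V)^(Q_out/(Q_in−Q_out)) = 42.1 × (1060/445.75)^(-3.1429) = 2.7663 mg.
C = m/V = 2.7663/445.75 = 0.0062059 mg/gal.

0.00621 mg/gal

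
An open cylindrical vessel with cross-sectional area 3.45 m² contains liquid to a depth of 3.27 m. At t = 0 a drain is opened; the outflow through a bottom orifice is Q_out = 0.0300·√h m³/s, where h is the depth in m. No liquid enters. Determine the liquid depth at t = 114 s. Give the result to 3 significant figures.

With no inflow, A dh/dt = −0.0300 √h.
∫ h^(−1/2) dh = −(0.0300/A) ∫ dt, giving 2√h = 2√h₀ − (0.0300/A) t.
√h = √3.27 − 0.0300·114/(2·3.45) = 1.8083 − 0.49565 = 1.3127.
h = 1.3127² = 1.7231 m.

1.72 m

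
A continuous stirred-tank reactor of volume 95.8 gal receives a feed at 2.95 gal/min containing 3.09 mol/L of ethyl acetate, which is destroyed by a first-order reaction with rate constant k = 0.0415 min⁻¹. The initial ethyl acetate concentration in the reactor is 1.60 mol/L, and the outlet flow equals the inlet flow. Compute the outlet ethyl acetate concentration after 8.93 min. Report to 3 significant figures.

1.47 mol/L

Accumulation = in − out − consumed: V dC/dt = Q C_in − Q C − k V C.
dC/dt = (Q/V) C_in − (Q/V + k) C; effective rate a = Q/V + k = 0.030793 + 0.0415 = 0.072293 min⁻¹.
C_ss = Q C_in/(Q + kV) = 1.3162 mol/L; C(t) = C_ss + (C₀ − C_ss) e^(−a t).
C(8.93) = 1.3162 + (0.28382)·e^(−0.072293·8.93) = 1.3162 + (0.28382)·0.52436 = 1.4650 mol/L.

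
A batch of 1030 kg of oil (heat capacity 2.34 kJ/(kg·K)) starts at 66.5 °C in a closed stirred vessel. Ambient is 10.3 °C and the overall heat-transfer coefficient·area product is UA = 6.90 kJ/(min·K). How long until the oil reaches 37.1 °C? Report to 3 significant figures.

259 min

First-law balance (no shaft work): M c_p dT/dt = −UA(T − T_amb).
τ = M c_p/UA = 349.30 min; T_ss = T_amb = 10.300 °C.
T(t) = T_ss + (T₀ − T_ss)e^(−t/τ); set T = 37.1:
t = −τ ln[(T − T_ss)/(T₀ − T_ss)] = −349.30 · ln(0.47687) = 258.67 min.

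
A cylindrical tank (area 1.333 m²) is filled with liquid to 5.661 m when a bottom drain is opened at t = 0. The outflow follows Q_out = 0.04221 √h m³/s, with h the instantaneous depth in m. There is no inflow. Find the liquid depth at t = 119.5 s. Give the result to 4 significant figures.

With no inflow, A dh/dt = −0.04221 √h.
This is separable: 2 d(√h)/dt = −0.04221/A, so √h = √h₀ − (0.04221/(2A)) t.
√h = √5.661 − 0.04221·119.5/(2·1.333) = 2.37929 − 1.89201 = 0.487277.
h = 0.487277² = 0.237439 m.

0.2374 m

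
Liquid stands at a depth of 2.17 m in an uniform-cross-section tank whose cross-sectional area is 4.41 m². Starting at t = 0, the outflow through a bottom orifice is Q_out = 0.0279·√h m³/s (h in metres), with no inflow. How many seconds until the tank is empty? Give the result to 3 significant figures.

466 s

With no inflow, A dh/dt = −0.0279 √h.
∫ h^(−1/2) dh = −(0.0279/A) ∫ dt, giving 2√h = 2√h₀ − (0.0279/A) t.
Set h = 0: 2√h₀ = (0.0279/A) t_empty ⇒ t_empty = 2A√h₀/0.0279.
t_empty = 2·4.41·√2.17/0.0279 = 8.8200·1.4731/0.0279 = 465.69 s.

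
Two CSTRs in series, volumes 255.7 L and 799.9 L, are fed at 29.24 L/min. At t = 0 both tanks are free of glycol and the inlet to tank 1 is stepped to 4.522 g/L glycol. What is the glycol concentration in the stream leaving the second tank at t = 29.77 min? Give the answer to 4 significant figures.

Each tank obeys Vᵢ dCᵢ/dt = Q(Cᵢ₋₁ − Cᵢ), so τᵢ = Vᵢ/Q.
τ₁ = 255.7/29.24 = 8.74487 min; τ₂ = 799.9/29.24 = 27.3564 min.
Tank 1: C₁ = C_in(1 − e^(−t/τ₁)). Tank 2 (τ₁ ≠ τ₂): C₂ = C_in[1 − (τ₁ e^(−t/τ₁) − τ₂ e^(−t/τ₂))/(τ₁ − τ₂)].
At t = 29.77: e^(−t/τ₁) = 0.0332307, e^(−t/τ₂) = 0.336812.
C₂ = 4.522·[1 − (8.74487·0.0332307 − 27.3564·0.336812)/(-18.6115)] = 4.522·0.520546 = 2.35391 g/L.

2.354 g/L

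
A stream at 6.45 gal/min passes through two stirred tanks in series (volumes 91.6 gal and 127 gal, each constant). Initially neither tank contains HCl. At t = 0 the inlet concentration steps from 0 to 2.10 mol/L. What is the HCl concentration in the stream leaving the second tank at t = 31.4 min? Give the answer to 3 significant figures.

Time constants: τᵢ = Vᵢ/Q for each well-mixed tank.
τ₁ = 91.6/6.45 = 14.202 min; τ₂ = 127/6.45 = 19.690 min.
Solving the cascade with C₁(0)=C₂(0)=0 gives C₂(t) = C_in[1 − (τ₁ e^(−t/τ₁) − τ₂ e^(−t/τ₂))/(τ₁ − τ₂)].
At t = 31.4: e^(−t/τ₁) = 0.10959, e^(−t/τ₂) = 0.20296.
C₂ = 2.10·[1 − (14.202·0.10959 − 19.690·0.20296)/(-5.4884)] = 2.10·0.55542 = 1.1664 mol/L.

1.17 mol/L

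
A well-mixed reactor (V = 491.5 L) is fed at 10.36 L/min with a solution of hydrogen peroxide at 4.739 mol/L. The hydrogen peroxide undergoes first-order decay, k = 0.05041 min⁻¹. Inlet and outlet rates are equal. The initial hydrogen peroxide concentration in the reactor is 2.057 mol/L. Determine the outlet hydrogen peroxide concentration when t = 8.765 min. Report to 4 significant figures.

1.750 mol/L

Species balance: V dC/dt = Q C_in − Q C − k V C.
dC/dt = (Q/V) C_in − (Q/V + k) C; effective rate a = Q/V + k = 0.0210783 + 0.05041 = 0.0714883 min⁻¹.
C_ss = Q C_in/(Q + kV) = 1.39729 mol/L; C(t) = C_ss + (C₀ − C_ss) e^(−a t).
C(8.765) = 1.39729 + (0.659706)·e^(−0.0714883·8.765) = 1.39729 + (0.659706)·0.534408 = 1.74985 mol/L.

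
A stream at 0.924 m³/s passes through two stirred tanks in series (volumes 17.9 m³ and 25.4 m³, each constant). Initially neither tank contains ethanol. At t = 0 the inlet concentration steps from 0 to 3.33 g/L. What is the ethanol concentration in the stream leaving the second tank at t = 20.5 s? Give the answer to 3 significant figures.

0.739 g/L

Each tank obeys Vᵢ dCᵢ/dt = Q(Cᵢ₋₁ − Cᵢ), so τᵢ = Vᵢ/Q.
τ₁ = 17.9/0.924 = 19.372 s; τ₂ = 25.4/0.924 = 27.489 s.
Solving the cascade with C₁(0)=C₂(0)=0 gives C₂(t) = C_in[1 − (τ₁ e^(−t/τ₁) − τ₂ e^(−t/τ₂))/(τ₁ − τ₂)].
At t = 20.5: e^(−t/τ₁) = 0.34708, e^(−t/τ₂) = 0.47438.
C₂ = 3.33·[1 − (19.372·0.34708 − 27.489·0.47438)/(-8.1169)] = 3.33·0.22179 = 0.73856 g/L.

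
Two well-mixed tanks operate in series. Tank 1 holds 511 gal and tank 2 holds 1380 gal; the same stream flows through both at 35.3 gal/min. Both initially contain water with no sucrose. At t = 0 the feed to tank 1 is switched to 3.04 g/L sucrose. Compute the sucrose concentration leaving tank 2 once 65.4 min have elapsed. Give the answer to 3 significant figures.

Time constants: τᵢ = Vᵢ/Q for each well-mixed tank.
τ₁ = 511/35.3 = 14.476 min; τ₂ = 1380/35.3 = 39.093 min.
Tank 1: C₁ = C_in(1 − e^(−t/τ₁)). Tank 2 (τ₁ ≠ τ₂): C₂ = C_in[1 − (τ₁ e^(−t/τ₁) − τ₂ e^(−t/τ₂))/(τ₁ − τ₂)].
At t = 65.4: e^(−t/τ₁) = 0.010912, e^(−t/τ₂) = 0.18770.
C₂ = 3.04·[1 − (14.476·0.010912 − 39.093·0.18770)/(-24.618)] = 3.04·0.70834 = 2.1534 g/L.

2.15 g/L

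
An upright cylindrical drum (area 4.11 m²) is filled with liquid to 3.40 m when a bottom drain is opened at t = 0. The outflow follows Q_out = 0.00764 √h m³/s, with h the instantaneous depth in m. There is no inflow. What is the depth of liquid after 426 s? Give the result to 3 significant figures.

2.10 m

Accumulation of liquid (constant cross-section A): A dh/dt = −0.00764 √h.
∫ h^(−1/2) dh = −(0.00764/A) ∫ dt, giving 2√h = 2√h₀ − (0.00764/A) t.
√h = √3.40 − 0.00764·426/(2·4.11) = 1.8439 − 0.39594 = 1.4480.
h = 1.4480² = 2.0966 m.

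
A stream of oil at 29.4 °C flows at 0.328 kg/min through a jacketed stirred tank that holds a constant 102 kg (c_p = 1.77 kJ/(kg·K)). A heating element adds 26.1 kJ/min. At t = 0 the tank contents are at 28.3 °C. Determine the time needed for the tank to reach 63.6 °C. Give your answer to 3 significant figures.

First-law balance (no shaft work): M c_p dT/dt = ṁ c_p (T_in − T) + 26.1.
τ = M/ṁ = 310.98 min; T_ss = T_in + Q̇/(ṁ c_p) = 74.357 °C.
T(t) = T_ss + (T₀ − T_ss) e^(−t/τ). Set T = 63.6:
e^(−t/τ) = (63.6 − 74.357)/(28.3 − 74.357) = 0.23355
t = −310.98 · ln(0.23355) = 452.27 min.

452 min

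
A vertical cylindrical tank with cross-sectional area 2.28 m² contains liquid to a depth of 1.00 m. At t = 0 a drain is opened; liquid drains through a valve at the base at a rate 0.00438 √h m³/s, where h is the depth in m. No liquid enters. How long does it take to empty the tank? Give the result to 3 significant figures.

Mass balance (ρ constant): A dh/dt = −0.00438 √h.
This is separable: 2 d(√h)/dt = −0.00438/A, so √h = √h₀ − (0.00438/(2A)) t.
Tank is empty when √h = 0: t_empty = 2A√h₀/0.00438.
t_empty = 2·2.28·√1.00/0.00438 = 4.5600·1.0000/0.00438 = 1041.1 s.

1040 s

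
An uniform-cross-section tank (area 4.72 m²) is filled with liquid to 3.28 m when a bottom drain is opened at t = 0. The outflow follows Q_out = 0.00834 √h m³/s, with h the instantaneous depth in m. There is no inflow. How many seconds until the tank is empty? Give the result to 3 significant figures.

Mass balance (ρ constant): A dh/dt = −0.00834 √h.
This is separable: 2 d(√h)/dt = −0.00834/A, so √h = √h₀ − (0.00834/(2A)) t.
Set h = 0: 2√h₀ = (0.00834/A) t_empty ⇒ t_empty = 2A√h₀/0.00834.
t_empty = 2·4.72·√3.28/0.00834 = 9.4400·1.8111/0.00834 = 2049.9 s.

2050 s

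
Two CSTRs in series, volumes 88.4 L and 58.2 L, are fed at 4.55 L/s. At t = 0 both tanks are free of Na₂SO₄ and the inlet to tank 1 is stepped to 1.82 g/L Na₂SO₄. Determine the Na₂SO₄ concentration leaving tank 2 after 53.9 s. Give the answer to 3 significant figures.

1.54 g/L

Time constants: τᵢ = Vᵢ/Q for each well-mixed tank.
τ₁ = 88.4/4.55 = 19.429 s; τ₂ = 58.2/4.55 = 12.791 s.
Solving the cascade with C₁(0)=C₂(0)=0 gives C₂(t) = C_in[1 − (τ₁ e^(−t/τ₁) − τ₂ e^(−t/τ₂))/(τ₁ − τ₂)].
At t = 53.9: e^(−t/τ₁) = 0.062395, e^(−t/τ₂) = 0.014790.
C₂ = 1.82·[1 − (19.429·0.062395 − 12.791·0.014790)/(6.6374)] = 1.82·0.84586 = 1.5395 g/L.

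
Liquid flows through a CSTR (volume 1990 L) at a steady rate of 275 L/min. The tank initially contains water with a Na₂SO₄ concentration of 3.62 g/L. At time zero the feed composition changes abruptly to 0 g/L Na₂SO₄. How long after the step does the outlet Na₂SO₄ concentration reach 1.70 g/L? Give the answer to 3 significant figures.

5.47 min

Transient balance on the dissolved component: V dC/dt = Q(C_in − C), so τ = V/Q = 7.2364 min.
C(t) = C_in + (C₀ − C_in) e^(−t/τ). Set C = 1.70 and solve for t:
e^(−t/τ) = (C − C_in)/(C₀ − C_in) = (1.70 − 0)/(3.62 − 0) = 0.46961
t = −τ ln(…) = 7.2364 × 0.75585 = 5.4696 min.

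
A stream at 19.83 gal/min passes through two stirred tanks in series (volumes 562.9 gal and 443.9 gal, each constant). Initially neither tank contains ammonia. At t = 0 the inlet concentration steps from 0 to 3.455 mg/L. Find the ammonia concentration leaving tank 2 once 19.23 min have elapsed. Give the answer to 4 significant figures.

Species balance on tank i: dCᵢ/dt = (Cᵢ₋₁ − Cᵢ)/τᵢ with τᵢ = Vᵢ/Q.
τ₁ = 562.9/19.83 = 28.3863 min; τ₂ = 443.9/19.83 = 22.3853 min.
Tank 1: C₁ = C_in(1 − e^(−t/τ₁)). Tank 2 (τ₁ ≠ τ₂): C₂ = C_in[1 − (τ₁ e^(−t/τ₁) − τ₂ e^(−t/τ₂))/(τ₁ − τ₂)].
At t = 19.23: e^(−t/τ₁) = 0.507916, e^(−t/τ₂) = 0.423566.
C₂ = 3.455·[1 − (28.3863·0.507916 − 22.3853·0.423566)/(6.00101)] = 3.455·0.177437 = 0.613046 mg/L.

0.6130 mg/L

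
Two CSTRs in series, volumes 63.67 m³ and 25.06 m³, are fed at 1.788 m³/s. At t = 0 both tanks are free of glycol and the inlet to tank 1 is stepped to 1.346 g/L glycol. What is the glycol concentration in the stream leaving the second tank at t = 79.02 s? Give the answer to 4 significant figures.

Each tank obeys Vᵢ dCᵢ/dt = Q(Cᵢ₋₁ − Cᵢ), so τᵢ = Vᵢ/Q.
τ₁ = 63.67/1.788 = 35.6096 s; τ₂ = 25.06/1.788 = 14.0157 s.
Solving the cascade with C₁(0)=C₂(0)=0 gives C₂(t) = C_in[1 − (τ₁ e^(−t/τ₁) − τ₂ e^(−t/τ₂))/(τ₁ − τ₂)].
At t = 79.02: e^(−t/τ₁) = 0.108711, e^(−t/τ₂) = 0.00356006.
C₂ = 1.346·[1 − (35.6096·0.108711 − 14.0157·0.00356006)/(21.5940)] = 1.346·0.823040 = 1.10781 g/L.

1.108 g/L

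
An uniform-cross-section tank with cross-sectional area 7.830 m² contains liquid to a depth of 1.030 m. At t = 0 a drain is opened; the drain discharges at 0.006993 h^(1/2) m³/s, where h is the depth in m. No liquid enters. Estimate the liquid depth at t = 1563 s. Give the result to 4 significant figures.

Unsteady balance on liquid volume: A dh/dt = −0.006993 √h.
This is separable: 2 d(√h)/dt = −0.006993/A, so √h = √h₀ − (0.006993/(2A)) t.
√h = √1.030 − 0.006993·1563/(2·7.830) = 1.01489 − 0.697960 = 0.316929.
h = 0.316929² = 0.100444 m.

0.1004 m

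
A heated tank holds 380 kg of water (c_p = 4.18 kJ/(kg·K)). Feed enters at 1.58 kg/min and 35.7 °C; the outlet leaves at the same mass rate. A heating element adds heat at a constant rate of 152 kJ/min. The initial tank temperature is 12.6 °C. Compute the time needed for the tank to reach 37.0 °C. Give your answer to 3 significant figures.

181 min

Unsteady energy balance on the tank contents: M c_p dT/dt = ṁ c_p (T_in − T) + 152.
τ = M/ṁ = 240.51 min; T_ss = T_in + Q̇/(ṁ c_p) = 58.715 °C.
T(t) = T_ss + (T₀ − T_ss) e^(−t/τ). Set T = 37.0:
e^(−t/τ) = (37.0 − 58.715)/(12.6 − 58.715) = 0.47089
t = −240.51 · ln(0.47089) = 181.13 min.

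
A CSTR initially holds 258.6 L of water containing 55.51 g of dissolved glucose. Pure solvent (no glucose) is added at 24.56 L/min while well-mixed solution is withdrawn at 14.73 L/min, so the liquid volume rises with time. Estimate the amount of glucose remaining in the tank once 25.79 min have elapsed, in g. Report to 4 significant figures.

Let m(t) be the amount of glucose. Volume: V(t) = V₀ + (Q_in − Q_out) t = 258.6 + 9.83000 t; V(25.79) = 512.116 L.
No glucose enters, so dm/dt = −Q_out · (m/V).
dm/m = −Q_out dt/(V₀ + 9.83000 t); integrating gives ln(m/m₀) = −(Q_out/(Q_in−Q_out)) ln(V/V₀).
m = m₀ (V₀/V)^(Q_out/(Q_in−Q_out)) = 55.51 × (258.6/512.116)^(1.49847) = 19.9395 g.

19.94 g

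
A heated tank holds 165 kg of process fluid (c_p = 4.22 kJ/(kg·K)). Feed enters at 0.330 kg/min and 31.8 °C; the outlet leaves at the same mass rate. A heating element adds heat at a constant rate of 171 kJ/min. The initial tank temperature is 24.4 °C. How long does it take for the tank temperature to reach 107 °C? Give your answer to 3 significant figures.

M c_p dT/dt = ṁ c_p (T_in − T) + Q̇.
τ = M/ṁ = 500.00 min; T_ss = T_in + Q̇/(ṁ c_p) = 154.59 °C.
T(t) = T_ss + (T₀ − T_ss) e^(−t/τ). Set T = 107:
e^(−t/τ) = (107 − 154.59)/(24.4 − 154.59) = 0.36555
t = −500.00 · ln(0.36555) = 503.17 min.

503 min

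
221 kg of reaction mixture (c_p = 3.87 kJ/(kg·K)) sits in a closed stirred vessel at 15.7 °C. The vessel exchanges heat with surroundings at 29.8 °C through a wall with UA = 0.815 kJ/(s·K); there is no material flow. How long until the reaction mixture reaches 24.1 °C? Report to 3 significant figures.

950 s

First-law balance (no shaft work): M c_p dT/dt = −UA(T − T_amb).
τ = M c_p/UA = 1049.4 s; T_ss = T_amb = 29.800 °C.
T(t) = T_ss + (T₀ − T_ss)e^(−t/τ); set T = 24.1:
t = −τ ln[(T − T_ss)/(T₀ − T_ss)] = −1049.4 · ln(0.40426) = 950.46 s.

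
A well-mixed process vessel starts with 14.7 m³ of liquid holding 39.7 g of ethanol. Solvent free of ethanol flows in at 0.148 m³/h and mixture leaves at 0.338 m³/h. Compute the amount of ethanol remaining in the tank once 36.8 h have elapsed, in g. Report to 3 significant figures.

Let m(t) be the amount of ethanol. Volume: V(t) = V₀ + (Q_in − Q_out) t = 14.7 − 0.19000 t; V(36.8) = 7.7080 m³.
Species balance (pure solvent in): dm/dt = −Q_out · m/V(t).
dm/m = −Q_out dt/(V₀ − 0.19000 t); integrating gives ln(m/m₀) = −(Q_out/(Q_in−Q_out)) ln(V/V₀).
m = m₀ (V₀/V)^(Q_out/(Q_in−Q_out)) = 39.7 × (14.7/7.7080)^(-1.7789) = 12.590 g.

12.6 g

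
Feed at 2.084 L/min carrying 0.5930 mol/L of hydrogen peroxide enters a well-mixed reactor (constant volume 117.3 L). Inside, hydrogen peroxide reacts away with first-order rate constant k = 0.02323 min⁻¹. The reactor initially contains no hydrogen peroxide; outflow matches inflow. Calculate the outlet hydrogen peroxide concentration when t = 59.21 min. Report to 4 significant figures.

Accumulation = in − out − consumed: V dC/dt = Q C_in − Q C − k V C.
dC/dt = (Q/V) C_in − (Q/V + k) C; effective rate a = Q/V + k = 0.0177664 + 0.02323 = 0.0409964 min⁻¹.
C_ss = Q C_in/(Q + kV) = 0.256985 mol/L; C(t) = C_ss + (C₀ − C_ss) e^(−a t).
C(59.21) = 0.256985 + (-0.256985)·e^(−0.0409964·59.21) = 0.256985 + (-0.256985)·0.0882662 = 0.234302 mol/L.

0.2343 mol/L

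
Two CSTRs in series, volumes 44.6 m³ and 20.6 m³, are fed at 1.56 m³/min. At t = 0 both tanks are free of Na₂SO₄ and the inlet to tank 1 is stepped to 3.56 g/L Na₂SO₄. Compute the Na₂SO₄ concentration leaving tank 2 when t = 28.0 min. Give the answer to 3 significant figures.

Species balance on tank i: dCᵢ/dt = (Cᵢ₋₁ − Cᵢ)/τᵢ with τᵢ = Vᵢ/Q.
τ₁ = 44.6/1.56 = 28.590 min; τ₂ = 20.6/1.56 = 13.205 min.
Solving the cascade with C₁(0)=C₂(0)=0 gives C₂(t) = C_in[1 − (τ₁ e^(−t/τ₁) − τ₂ e^(−t/τ₂))/(τ₁ − τ₂)].
At t = 28.0: e^(−t/τ₁) = 0.37555, e^(−t/τ₂) = 0.11999.
C₂ = 3.56·[1 − (28.590·0.37555 − 13.205·0.11999)/(15.385)] = 3.56·0.40510 = 1.4421 g/L.

1.44 g/L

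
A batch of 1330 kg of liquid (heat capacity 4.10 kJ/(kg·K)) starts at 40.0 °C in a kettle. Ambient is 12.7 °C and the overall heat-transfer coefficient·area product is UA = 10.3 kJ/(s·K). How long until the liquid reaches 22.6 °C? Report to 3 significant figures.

Lumped-capacitance energy balance: M c_p dT/dt = UA(T_amb − T).
τ = M c_p/UA = 529.42 s; T_ss = T_amb = 12.700 °C.
T(t) = T_ss + (T₀ − T_ss)e^(−t/τ); set T = 22.6:
t = −τ ln[(T − T_ss)/(T₀ − T_ss)] = −529.42 · ln(0.36264) = 537.02 s.

537 s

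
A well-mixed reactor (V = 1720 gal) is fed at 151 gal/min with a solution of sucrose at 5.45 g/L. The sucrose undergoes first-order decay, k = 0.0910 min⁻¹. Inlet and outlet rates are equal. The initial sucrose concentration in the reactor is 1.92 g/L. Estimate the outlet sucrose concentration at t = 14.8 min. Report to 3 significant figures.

2.62 g/L

V dC/dt = Q(C_in − C) − k V C.
dC/dt = (Q/V) C_in − (Q/V + k) C; effective rate a = Q/V + k = 0.087791 + 0.0910 = 0.17879 min⁻¹.
C_ss = Q C_in/(Q + kV) = 2.6761 g/L; C(t) = C_ss + (C₀ − C_ss) e^(−a t).
C(14.8) = 2.6761 + (-0.75609)·e^(−0.17879·14.8) = 2.6761 + (-0.75609)·0.070927 = 2.6225 g/L.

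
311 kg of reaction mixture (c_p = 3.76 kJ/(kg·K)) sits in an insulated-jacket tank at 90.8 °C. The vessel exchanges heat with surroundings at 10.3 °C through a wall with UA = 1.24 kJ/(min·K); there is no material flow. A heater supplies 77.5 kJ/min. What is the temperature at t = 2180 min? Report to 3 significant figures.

74.6 °C

M c_p dT/dt = −UA(T − T_amb) + Q̇.
dT/dt = (T_ss − T)/τ with T_ss = T_amb + Q̇/UA = 10.3 + 77.5/1.24 = 72.800 °C, τ = M c_p/UA = 311·3.76/1.24 = 943.03 min.
Solution: T(t) = T_ss + (T₀ − T_ss) e^(−t/τ).
T(2180) = 72.800 + (18.000)·0.099093 = 74.584 °C.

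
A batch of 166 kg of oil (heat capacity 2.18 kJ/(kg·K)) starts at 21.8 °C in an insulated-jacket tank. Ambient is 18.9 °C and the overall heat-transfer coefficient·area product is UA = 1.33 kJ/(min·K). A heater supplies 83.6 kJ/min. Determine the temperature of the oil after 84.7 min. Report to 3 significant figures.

M c_p dT/dt = −UA(T − T_amb) + Q̇.
dT/dt = (T_ss − T)/τ with T_ss = T_amb + Q̇/UA = 18.9 + 83.6/1.33 = 81.757 °C, τ = M c_p/UA = 166·2.18/1.33 = 272.09 min.
This is linear first-order; T(t) = T_ss + (T₀ − T_ss) e^(−t/τ).
T(84.7) = 81.757 + (-59.957)·0.73250 = 37.839 °C.

37.8 °C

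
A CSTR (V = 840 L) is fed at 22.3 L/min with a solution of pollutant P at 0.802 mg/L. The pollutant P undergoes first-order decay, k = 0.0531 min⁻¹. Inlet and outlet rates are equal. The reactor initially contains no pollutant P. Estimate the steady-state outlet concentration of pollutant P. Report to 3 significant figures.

0.267 mg/L

Accumulation = in − out − consumed: V dC/dt = Q C_in − Q C − k V C.
Steady state (dC/dt = 0): C_ss = Q C_in/(Q + kV) = C_in/(1 + kV/Q).
C_ss = 22.3·0.802/(22.3 + 0.0531·840) = 17.885/66.904 = 0.26732 mg/L.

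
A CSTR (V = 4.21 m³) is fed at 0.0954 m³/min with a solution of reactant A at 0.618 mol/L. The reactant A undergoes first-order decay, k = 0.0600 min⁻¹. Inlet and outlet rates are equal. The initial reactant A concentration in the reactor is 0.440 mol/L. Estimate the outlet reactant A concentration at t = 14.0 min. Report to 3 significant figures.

0.254 mol/L

Accumulation = in − out − consumed: V dC/dt = Q C_in − Q C − k V C.
dC/dt = (Q/V) C_in − (Q/V + k) C; effective rate a = Q/V + k = 0.022660 + 0.0600 = 0.082660 min⁻¹.
C_ss = Q C_in/(Q + kV) = 0.16942 mol/L; C(t) = C_ss + (C₀ − C_ss) e^(−a t).
C(14.0) = 0.16942 + (0.27058)·e^(−0.082660·14.0) = 0.16942 + (0.27058)·0.31435 = 0.25448 mol/L.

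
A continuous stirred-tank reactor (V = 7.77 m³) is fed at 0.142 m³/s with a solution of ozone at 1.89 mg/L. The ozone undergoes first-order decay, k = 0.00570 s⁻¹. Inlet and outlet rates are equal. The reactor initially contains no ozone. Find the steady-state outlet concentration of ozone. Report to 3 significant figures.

1.44 mg/L

Accumulation = in − out − consumed: V dC/dt = Q C_in − Q C − k V C.
At steady state: 0 = Q C_in − (Q + kV) C_ss, so C_ss = Q C_in/(Q + kV).
C_ss = 0.142·1.89/(0.142 + 0.00570·7.77) = 0.26838/0.18629 = 1.4407 mg/L.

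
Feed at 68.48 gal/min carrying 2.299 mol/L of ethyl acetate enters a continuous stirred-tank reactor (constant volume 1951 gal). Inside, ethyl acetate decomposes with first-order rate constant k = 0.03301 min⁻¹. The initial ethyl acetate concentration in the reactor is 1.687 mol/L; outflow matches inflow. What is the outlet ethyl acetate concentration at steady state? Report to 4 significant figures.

Accumulation = in − out − consumed: V dC/dt = Q C_in − Q C − k V C.
Steady state (dC/dt = 0): C_ss = Q C_in/(Q + kV) = C_in/(1 + kV/Q).
C_ss = 68.48·2.299/(68.48 + 0.03301·1951) = 157.436/132.883 = 1.18477 mol/L.

1.185 mol/L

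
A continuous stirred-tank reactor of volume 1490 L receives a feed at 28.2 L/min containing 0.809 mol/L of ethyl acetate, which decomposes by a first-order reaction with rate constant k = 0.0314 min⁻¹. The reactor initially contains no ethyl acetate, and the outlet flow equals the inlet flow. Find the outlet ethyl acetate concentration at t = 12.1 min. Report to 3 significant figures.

V dC/dt = Q(C_in − C) − k V C.
dC/dt = (Q/V) C_in − (Q/V + k) C; effective rate a = Q/V + k = 0.018926 + 0.0314 = 0.050326 min⁻¹.
C_ss = Q C_in/(Q + kV) = 0.30424 mol/L; C(t) = C_ss + (C₀ − C_ss) e^(−a t).
C(12.1) = 0.30424 + (-0.30424)·e^(−0.050326·12.1) = 0.30424 + (-0.30424)·0.54392 = 0.13876 mol/L.

0.139 mol/L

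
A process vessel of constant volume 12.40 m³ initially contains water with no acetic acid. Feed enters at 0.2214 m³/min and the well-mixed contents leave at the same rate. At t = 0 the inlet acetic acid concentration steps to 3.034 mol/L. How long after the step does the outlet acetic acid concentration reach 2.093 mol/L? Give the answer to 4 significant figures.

65.57 min

Species balance: V dC/dt = Q(C_in − C) ⇒ τ = V/Q = 56.0072 min.
C(t) = C_in + (C₀ − C_in) e^(−t/τ). Set C = 2.093 and solve for t:
e^(−t/τ) = (C − C_in)/(C₀ − C_in) = (2.093 − 3.034)/(0 − 3.034) = 0.310152
t = −τ ln(…) = 56.0072 × 1.17069 = 65.5673 min.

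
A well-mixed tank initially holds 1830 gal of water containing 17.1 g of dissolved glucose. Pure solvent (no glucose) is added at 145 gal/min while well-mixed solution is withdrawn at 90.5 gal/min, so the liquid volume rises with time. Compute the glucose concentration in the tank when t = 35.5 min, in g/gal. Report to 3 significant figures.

0.00137 g/gal

Let m(t) be the amount of glucose. Volume: V(t) = V₀ + (Q_in − Q_out) t = 1830 + 54.500 t; V(35.5) = 3764.8 gal.
Species balance (pure solvent in): dm/dt = −Q_out · m/V(t).
Separate: dm/m = −Q_out dt/V(t) ⇒ ln(m/m₀) = −(Q_out/(Q_in−Q_out)) ln(V/V₀).
m = m₀ (V₀/V)^(Q_out/(Q_in−Q_out)) = 17.1 × (1830/3764.8)^(1.6606) = 5.1614 g.
C = m/V = 5.1614/3764.8 = 0.0013710 g/gal.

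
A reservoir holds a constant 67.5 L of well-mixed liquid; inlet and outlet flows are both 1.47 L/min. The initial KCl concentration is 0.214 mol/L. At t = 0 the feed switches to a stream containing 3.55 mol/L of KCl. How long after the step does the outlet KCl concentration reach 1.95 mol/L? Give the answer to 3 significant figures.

Species balance: V dC/dt = Q(C_in − C) ⇒ τ = V/Q = 45.918 min.
C(t) = C_in + (C₀ − C_in) e^(−t/τ). Set C = 1.95 and solve for t:
e^(−t/τ) = (C − C_in)/(C₀ − C_in) = (1.95 − 3.55)/(0.214 − 3.55) = 0.47962
t = −τ ln(…) = 45.918 × 0.73477 = 33.739 min.

33.7 min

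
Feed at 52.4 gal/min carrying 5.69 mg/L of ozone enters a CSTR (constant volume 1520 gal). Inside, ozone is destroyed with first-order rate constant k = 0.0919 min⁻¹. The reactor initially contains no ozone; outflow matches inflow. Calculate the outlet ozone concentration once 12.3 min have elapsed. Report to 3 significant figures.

1.22 mg/L

Accumulation = in − out − consumed: V dC/dt = Q C_in − Q C − k V C.
dC/dt = (Q/V) C_in − (Q/V + k) C; effective rate a = Q/V + k = 0.034474 + 0.0919 = 0.12637 min⁻¹.
C_ss = Q C_in/(Q + kV) = 1.5522 mg/L; C(t) = C_ss + (C₀ − C_ss) e^(−a t).
C(12.3) = 1.5522 + (-1.5522)·e^(−0.12637·12.3) = 1.5522 + (-1.5522)·0.21132 = 1.2242 mg/L.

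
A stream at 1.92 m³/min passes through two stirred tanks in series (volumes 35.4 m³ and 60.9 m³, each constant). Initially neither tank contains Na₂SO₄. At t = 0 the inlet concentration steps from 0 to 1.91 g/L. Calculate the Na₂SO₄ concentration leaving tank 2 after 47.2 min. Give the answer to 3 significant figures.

Species balance on tank i: dCᵢ/dt = (Cᵢ₋₁ − Cᵢ)/τᵢ with τᵢ = Vᵢ/Q.
τ₁ = 35.4/1.92 = 18.438 min; τ₂ = 60.9/1.92 = 31.719 min.
Tank 1: C₁ = C_in(1 − e^(−t/τ₁)). Tank 2 (τ₁ ≠ τ₂): C₂ = C_in[1 − (τ₁ e^(−t/τ₁) − τ₂ e^(−t/τ₂))/(τ₁ − τ₂)].
At t = 47.2: e^(−t/τ₁) = 0.077305, e^(−t/τ₂) = 0.22581.
C₂ = 1.91·[1 − (18.438·0.077305 − 31.719·0.22581)/(-13.281)] = 1.91·0.56804 = 1.0850 g/L.

1.08 g/L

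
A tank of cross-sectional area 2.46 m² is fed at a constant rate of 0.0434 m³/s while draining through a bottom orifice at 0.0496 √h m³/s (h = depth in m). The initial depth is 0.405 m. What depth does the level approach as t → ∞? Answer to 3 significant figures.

0.766 m

Level balance: A dh/dt = 0.0434 − 0.0496 √h. Setting dh/dt = 0:
Q_in = 0.0496 √h_ss ⇒ √h_ss = 0.0434/0.0496 = 0.87500.
h_ss = 0.87500² = 0.76562 m. (Since h₀ = 0.405 m < h_ss, the level will rise toward this value.)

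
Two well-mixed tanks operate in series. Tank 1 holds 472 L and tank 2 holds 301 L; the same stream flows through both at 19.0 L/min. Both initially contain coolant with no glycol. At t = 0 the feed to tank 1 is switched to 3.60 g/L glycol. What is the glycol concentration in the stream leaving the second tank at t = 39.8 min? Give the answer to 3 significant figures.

2.11 g/L

Species balance on tank i: dCᵢ/dt = (Cᵢ₋₁ − Cᵢ)/τᵢ with τᵢ = Vᵢ/Q.
τ₁ = 472/19.0 = 24.842 min; τ₂ = 301/19.0 = 15.842 min.
Solving the cascade with C₁(0)=C₂(0)=0 gives C₂(t) = C_in[1 − (τ₁ e^(−t/τ₁) − τ₂ e^(−t/τ₂))/(τ₁ − τ₂)].
At t = 39.8: e^(−t/τ₁) = 0.20147, e^(−t/τ₂) = 0.081082.
C₂ = 3.60·[1 − (24.842·0.20147 − 15.842·0.081082)/(9.0000)] = 3.60·0.58662 = 2.1118 g/L.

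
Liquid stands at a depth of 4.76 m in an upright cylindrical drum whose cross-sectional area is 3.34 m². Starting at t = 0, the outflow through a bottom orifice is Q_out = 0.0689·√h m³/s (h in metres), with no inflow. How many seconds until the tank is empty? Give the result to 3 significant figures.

With no inflow, A dh/dt = −0.0689 √h.
∫ h^(−1/2) dh = −(0.0689/A) ∫ dt, giving 2√h = 2√h₀ − (0.0689/A) t.
Set h = 0: 2√h₀ = (0.0689/A) t_empty ⇒ t_empty = 2A√h₀/0.0689.
t_empty = 2·3.34·√4.76/0.0689 = 6.6800·2.1817/0.0689 = 211.52 s.

212 s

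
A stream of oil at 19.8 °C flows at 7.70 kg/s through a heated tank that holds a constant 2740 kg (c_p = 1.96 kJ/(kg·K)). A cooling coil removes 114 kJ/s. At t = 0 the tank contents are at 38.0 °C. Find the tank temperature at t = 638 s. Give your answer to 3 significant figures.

Heat balance on the well-mixed liquid: M c_p dT/dt = ṁ c_p (T_in − T) − 114.
Rearrange: dT/dt = (T_ss − T)/τ with τ = M/ṁ = 355.84 s and T_ss = T_in − Q̇/(ṁ c_p) = 12.246 °C.
This is linear first-order; T(t) = T_ss + (T₀ − T_ss) e^(−t/τ).
T(638) = 12.246 + (25.754)·e^(−638/355.84) = 12.246 + (25.754)·0.16647 = 16.534 °C.

16.5 °C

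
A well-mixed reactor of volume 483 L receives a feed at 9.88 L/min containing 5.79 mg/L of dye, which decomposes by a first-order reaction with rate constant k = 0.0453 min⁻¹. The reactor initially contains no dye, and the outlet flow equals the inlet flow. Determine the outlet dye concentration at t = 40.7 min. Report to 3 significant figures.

Accumulation = in − out − consumed: V dC/dt = Q C_in − Q C − k V C.
dC/dt = (Q/V) C_in − (Q/V + k) C; effective rate a = Q/V + k = 0.020455 + 0.0453 = 0.065755 min⁻¹.
C_ss = Q C_in/(Q + kV) = 1.8012 mg/L; C(t) = C_ss + (C₀ − C_ss) e^(−a t).
C(40.7) = 1.8012 + (-1.8012)·e^(−0.065755·40.7) = 1.8012 + (-1.8012)·0.068821 = 1.6772 mg/L.

1.68 mg/L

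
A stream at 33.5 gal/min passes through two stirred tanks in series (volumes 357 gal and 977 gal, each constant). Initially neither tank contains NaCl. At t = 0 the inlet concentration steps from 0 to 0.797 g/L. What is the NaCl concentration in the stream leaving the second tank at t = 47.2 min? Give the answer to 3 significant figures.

0.554 g/L

Species balance on tank i: dCᵢ/dt = (Cᵢ₋₁ − Cᵢ)/τᵢ with τᵢ = Vᵢ/Q.
τ₁ = 357/33.5 = 10.657 min; τ₂ = 977/33.5 = 29.164 min.
Solving the cascade with C₁(0)=C₂(0)=0 gives C₂(t) = C_in[1 − (τ₁ e^(−t/τ₁) − τ₂ e^(−t/τ₂))/(τ₁ − τ₂)].
At t = 47.2: e^(−t/τ₁) = 0.011925, e^(−t/τ₂) = 0.19821.
C₂ = 0.797·[1 − (10.657·0.011925 − 29.164·0.19821)/(-18.507)] = 0.797·0.69452 = 0.55354 g/L.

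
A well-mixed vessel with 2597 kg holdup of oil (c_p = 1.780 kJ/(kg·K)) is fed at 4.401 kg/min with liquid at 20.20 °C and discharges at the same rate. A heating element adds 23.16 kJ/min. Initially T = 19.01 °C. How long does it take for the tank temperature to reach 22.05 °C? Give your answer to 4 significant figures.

779.6 min

Unsteady energy balance on the tank contents: M c_p dT/dt = ṁ c_p (T_in − T) + 23.16.
τ = M/ṁ = 590.093 min; T_ss = T_in + Q̇/(ṁ c_p) = 23.1564 °C.
T(t) = T_ss + (T₀ − T_ss) e^(−t/τ). Set T = 22.05:
e^(−t/τ) = (22.05 − 23.1564)/(19.01 − 23.1564) = 0.266839
t = −590.093 · ln(0.266839) = 779.579 min.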